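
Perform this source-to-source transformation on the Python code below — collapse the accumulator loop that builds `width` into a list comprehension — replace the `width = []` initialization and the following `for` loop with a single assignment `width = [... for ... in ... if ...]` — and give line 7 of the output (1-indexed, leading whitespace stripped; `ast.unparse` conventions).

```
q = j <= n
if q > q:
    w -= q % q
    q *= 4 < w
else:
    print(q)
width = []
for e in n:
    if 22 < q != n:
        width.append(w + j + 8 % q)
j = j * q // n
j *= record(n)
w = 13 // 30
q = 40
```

width = [w + j + 8 % q for e in n if 22 < q != n]

Transformed code:
q = j <= n
if q > q:
    w -= q % q
    q *= 4 < w
else:
    print(q)
width = [w + j + 8 % q for e in n if 22 < q != n]
j = j * q // n
j *= record(n)
w = 13 // 30
q = 40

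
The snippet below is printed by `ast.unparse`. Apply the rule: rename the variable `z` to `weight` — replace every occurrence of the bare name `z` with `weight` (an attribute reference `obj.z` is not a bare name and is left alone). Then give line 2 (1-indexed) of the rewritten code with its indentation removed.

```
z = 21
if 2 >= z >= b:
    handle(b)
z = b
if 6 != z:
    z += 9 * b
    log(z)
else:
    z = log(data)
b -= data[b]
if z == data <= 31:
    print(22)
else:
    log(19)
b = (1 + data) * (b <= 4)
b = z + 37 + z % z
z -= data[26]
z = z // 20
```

if 2 >= weight >= b:

Transformed code:
weight = 21
if 2 >= weight >= b:
    handle(b)
weight = b
if 6 != weight:
    weight += 9 * b
    log(weight)
else:
    weight = log(data)
b -= data[b]
if weight == data <= 31:
    print(22)
else:
    log(19)
b = (1 + data) * (b <= 4)
b = weight + 37 + weight % weight
weight -= data[26]
weight = weight // 20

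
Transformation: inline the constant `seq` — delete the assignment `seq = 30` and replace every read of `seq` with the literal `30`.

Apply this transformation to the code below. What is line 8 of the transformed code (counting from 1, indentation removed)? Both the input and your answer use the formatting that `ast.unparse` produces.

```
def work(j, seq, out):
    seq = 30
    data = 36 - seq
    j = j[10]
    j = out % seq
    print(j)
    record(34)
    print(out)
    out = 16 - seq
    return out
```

out = 16 - 30

Transformed code:
def work(j, seq, out):
    data = 36 - 30
    j = j[10]
    j = out % 30
    print(j)
    record(34)
    print(out)
    out = 16 - 30
    return out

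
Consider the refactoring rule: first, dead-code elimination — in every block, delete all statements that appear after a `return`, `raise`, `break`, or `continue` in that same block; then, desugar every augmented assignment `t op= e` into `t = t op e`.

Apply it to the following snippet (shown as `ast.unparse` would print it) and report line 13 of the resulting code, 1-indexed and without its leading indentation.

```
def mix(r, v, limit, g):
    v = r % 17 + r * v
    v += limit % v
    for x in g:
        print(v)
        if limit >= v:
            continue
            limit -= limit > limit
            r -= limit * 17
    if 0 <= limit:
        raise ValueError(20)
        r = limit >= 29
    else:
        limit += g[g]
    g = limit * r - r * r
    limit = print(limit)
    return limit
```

limit = print(limit)

Transformed code:
def mix(r, v, limit, g):
    v = r % 17 + r * v
    v = v + limit % v
    for x in g:
        print(v)
        if limit >= v:
            continue
    if 0 <= limit:
        raise ValueError(20)
    else:
        limit = limit + g[g]
    g = limit * r - r * r
    limit = print(limit)
    return limit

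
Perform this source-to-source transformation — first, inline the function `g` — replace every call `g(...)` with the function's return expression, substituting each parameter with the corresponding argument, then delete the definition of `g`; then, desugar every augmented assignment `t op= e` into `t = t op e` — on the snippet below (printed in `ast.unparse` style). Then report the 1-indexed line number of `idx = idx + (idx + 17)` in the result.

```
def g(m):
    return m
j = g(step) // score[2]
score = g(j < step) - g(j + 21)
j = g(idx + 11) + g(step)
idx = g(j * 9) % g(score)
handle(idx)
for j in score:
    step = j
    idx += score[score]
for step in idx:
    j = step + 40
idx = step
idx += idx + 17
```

12

Transformed code:
j = step // score[2]
score = (j < step) - (j + 21)
j = idx + 11 + step
idx = j * 9 % score
handle(idx)
for j in score:
    step = j
    idx = idx + score[score]
for step in idx:
    j = step + 40
idx = step
idx = idx + (idx + 17)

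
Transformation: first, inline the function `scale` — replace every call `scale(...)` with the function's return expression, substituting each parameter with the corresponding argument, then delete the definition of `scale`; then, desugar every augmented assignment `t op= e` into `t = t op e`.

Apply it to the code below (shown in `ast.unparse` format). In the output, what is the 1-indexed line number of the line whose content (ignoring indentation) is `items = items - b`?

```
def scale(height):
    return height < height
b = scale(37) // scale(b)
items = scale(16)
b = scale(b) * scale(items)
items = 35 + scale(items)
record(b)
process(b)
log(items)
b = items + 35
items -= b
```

9

Transformed code:
b = (37 < 37) // (b < b)
items = 16 < 16
b = (b < b) * (items < items)
items = 35 + (items < items)
record(b)
process(b)
log(items)
b = items + 35
items = items - b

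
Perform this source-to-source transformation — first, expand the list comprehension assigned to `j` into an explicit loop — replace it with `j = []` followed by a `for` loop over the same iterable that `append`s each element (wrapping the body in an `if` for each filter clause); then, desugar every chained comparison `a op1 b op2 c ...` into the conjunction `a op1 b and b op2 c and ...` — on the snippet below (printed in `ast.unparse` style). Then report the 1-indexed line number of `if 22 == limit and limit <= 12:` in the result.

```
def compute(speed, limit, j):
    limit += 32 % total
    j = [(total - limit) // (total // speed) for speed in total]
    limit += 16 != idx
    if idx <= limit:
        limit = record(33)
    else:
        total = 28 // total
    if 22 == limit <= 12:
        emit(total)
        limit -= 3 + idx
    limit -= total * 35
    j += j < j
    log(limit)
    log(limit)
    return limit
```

Transformed code:
def compute(speed, limit, j):
    limit += 32 % total
    j = []
    for speed in total:
        j.append((total - limit) // (total // speed))
    limit += 16 != idx
    if idx <= limit:
        limit = record(33)
    else:
        total = 28 // total
    if 22 == limit and limit <= 12:
        emit(total)
        limit -= 3 + idx
    limit -= total * 35
    j += j < j
    log(limit)
    log(limit)
    return limit

11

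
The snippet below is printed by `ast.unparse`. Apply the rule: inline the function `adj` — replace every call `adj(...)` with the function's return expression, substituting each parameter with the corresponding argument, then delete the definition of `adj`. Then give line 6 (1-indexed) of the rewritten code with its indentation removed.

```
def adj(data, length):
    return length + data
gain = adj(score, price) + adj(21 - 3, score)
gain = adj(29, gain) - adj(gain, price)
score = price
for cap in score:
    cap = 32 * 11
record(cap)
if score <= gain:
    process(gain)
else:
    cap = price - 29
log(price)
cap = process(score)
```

record(cap)

Transformed code:
gain = price + score + (score + (21 - 3))
gain = gain + 29 - (price + gain)
score = price
for cap in score:
    cap = 32 * 11
record(cap)
if score <= gain:
    process(gain)
else:
    cap = price - 29
log(price)
cap = process(score)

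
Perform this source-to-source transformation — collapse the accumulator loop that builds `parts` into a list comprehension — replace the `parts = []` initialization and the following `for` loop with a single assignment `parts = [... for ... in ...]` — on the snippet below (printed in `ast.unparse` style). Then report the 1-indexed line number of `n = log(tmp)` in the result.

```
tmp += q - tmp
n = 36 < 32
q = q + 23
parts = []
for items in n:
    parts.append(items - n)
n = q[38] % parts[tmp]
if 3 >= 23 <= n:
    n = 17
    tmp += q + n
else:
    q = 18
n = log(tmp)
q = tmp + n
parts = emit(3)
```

11

Transformed code:
tmp += q - tmp
n = 36 < 32
q = q + 23
parts = [items - n for items in n]
n = q[38] % parts[tmp]
if 3 >= 23 <= n:
    n = 17
    tmp += q + n
else:
    q = 18
n = log(tmp)
q = tmp + n
parts = emit(3)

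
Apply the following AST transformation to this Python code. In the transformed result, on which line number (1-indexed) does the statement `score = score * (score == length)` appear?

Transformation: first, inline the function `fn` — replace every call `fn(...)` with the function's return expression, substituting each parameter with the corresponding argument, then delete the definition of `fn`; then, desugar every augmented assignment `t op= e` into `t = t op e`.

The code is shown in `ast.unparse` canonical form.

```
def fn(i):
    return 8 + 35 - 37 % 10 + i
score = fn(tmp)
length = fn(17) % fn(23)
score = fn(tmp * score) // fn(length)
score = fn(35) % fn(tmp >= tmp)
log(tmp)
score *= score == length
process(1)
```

Transformed code:
score = 8 + 35 - 37 % 10 + tmp
length = (8 + 35 - 37 % 10 + 17) % (8 + 35 - 37 % 10 + 23)
score = (8 + 35 - 37 % 10 + tmp * score) // (8 + 35 - 37 % 10 + length)
score = (8 + 35 - 37 % 10 + 35) % (8 + 35 - 37 % 10 + (tmp >= tmp))
log(tmp)
score = score * (score == length)
process(1)

6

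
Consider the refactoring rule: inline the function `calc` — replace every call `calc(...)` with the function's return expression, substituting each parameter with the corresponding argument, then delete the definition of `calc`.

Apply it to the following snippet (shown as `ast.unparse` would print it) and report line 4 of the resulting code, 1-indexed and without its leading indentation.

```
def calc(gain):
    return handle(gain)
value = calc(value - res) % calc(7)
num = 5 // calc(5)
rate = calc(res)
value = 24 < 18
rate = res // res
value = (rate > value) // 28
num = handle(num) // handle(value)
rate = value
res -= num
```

value = 24 < 18

Transformed code:
value = handle(value - res) % handle(7)
num = 5 // handle(5)
rate = handle(res)
value = 24 < 18
rate = res // res
value = (rate > value) // 28
num = handle(num) // handle(value)
rate = value
res -= num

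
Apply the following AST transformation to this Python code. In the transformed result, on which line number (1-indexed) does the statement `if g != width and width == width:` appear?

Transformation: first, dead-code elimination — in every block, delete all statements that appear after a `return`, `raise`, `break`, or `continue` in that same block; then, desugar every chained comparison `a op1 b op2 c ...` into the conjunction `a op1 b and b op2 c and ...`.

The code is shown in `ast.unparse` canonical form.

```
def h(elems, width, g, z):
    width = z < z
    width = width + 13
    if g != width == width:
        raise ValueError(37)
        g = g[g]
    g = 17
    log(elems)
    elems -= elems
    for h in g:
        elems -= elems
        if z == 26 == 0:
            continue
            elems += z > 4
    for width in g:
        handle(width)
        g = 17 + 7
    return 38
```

Transformed code:
def h(elems, width, g, z):
    width = z < z
    width = width + 13
    if g != width and width == width:
        raise ValueError(37)
    g = 17
    log(elems)
    elems -= elems
    for h in g:
        elems -= elems
        if z == 26 and 26 == 0:
            continue
    for width in g:
        handle(width)
        g = 17 + 7
    return 38

4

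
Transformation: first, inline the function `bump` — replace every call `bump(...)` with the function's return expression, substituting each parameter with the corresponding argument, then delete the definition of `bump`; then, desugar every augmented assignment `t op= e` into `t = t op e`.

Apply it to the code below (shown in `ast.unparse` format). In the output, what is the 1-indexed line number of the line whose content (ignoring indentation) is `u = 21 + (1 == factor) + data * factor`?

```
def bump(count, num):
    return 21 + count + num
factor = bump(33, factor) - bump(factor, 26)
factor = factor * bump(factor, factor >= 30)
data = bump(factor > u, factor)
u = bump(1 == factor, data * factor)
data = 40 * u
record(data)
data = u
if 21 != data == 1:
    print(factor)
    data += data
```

Transformed code:
factor = 21 + 33 + factor - (21 + factor + 26)
factor = factor * (21 + factor + (factor >= 30))
data = 21 + (factor > u) + factor
u = 21 + (1 == factor) + data * factor
data = 40 * u
record(data)
data = u
if 21 != data == 1:
    print(factor)
    data = data + data

4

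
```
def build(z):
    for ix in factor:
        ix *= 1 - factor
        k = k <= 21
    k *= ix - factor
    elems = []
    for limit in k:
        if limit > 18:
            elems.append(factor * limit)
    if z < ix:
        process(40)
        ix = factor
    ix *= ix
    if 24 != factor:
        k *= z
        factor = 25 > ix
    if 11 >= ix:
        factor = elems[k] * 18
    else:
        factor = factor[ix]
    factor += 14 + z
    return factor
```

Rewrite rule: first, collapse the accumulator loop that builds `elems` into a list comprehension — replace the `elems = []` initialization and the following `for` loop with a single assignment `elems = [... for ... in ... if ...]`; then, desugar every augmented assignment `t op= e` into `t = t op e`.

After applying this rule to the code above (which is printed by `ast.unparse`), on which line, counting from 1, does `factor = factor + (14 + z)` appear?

18

Transformed code:
def build(z):
    for ix in factor:
        ix = ix * (1 - factor)
        k = k <= 21
    k = k * (ix - factor)
    elems = [factor * limit for limit in k if limit > 18]
    if z < ix:
        process(40)
        ix = factor
    ix = ix * ix
    if 24 != factor:
        k = k * z
        factor = 25 > ix
    if 11 >= ix:
        factor = elems[k] * 18
    else:
        factor = factor[ix]
    factor = factor + (14 + z)
    return factor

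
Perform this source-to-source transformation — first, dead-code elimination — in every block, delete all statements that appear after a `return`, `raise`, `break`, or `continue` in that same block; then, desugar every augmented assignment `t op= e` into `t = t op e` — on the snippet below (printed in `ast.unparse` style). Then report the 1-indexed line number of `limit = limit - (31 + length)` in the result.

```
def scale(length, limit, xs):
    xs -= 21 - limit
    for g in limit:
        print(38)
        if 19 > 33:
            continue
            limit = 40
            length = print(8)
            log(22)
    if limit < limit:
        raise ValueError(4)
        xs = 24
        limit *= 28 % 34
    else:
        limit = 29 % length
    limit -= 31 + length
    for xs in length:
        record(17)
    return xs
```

11

Transformed code:
def scale(length, limit, xs):
    xs = xs - (21 - limit)
    for g in limit:
        print(38)
        if 19 > 33:
            continue
    if limit < limit:
        raise ValueError(4)
    else:
        limit = 29 % length
    limit = limit - (31 + length)
    for xs in length:
        record(17)
    return xs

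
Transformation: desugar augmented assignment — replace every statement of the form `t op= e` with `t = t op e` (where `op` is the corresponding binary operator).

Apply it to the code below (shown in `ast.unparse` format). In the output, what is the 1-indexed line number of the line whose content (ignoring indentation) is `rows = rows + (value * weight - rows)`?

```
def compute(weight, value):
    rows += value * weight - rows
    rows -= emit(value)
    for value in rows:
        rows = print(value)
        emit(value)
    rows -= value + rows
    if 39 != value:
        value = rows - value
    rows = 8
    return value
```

Transformed code:
def compute(weight, value):
    rows = rows + (value * weight - rows)
    rows = rows - emit(value)
    for value in rows:
        rows = print(value)
        emit(value)
    rows = rows - (value + rows)
    if 39 != value:
        value = rows - value
    rows = 8
    return value

2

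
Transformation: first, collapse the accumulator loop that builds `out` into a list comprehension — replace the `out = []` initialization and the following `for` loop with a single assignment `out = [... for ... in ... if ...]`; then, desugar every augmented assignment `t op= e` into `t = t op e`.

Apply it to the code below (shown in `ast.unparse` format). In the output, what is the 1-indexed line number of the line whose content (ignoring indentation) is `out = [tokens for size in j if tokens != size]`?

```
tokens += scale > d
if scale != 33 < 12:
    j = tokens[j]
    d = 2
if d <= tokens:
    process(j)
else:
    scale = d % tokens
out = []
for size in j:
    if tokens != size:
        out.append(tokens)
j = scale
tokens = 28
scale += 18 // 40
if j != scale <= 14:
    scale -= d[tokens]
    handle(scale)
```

9

Transformed code:
tokens = tokens + (scale > d)
if scale != 33 < 12:
    j = tokens[j]
    d = 2
if d <= tokens:
    process(j)
else:
    scale = d % tokens
out = [tokens for size in j if tokens != size]
j = scale
tokens = 28
scale = scale + 18 // 40
if j != scale <= 14:
    scale = scale - d[tokens]
    handle(scale)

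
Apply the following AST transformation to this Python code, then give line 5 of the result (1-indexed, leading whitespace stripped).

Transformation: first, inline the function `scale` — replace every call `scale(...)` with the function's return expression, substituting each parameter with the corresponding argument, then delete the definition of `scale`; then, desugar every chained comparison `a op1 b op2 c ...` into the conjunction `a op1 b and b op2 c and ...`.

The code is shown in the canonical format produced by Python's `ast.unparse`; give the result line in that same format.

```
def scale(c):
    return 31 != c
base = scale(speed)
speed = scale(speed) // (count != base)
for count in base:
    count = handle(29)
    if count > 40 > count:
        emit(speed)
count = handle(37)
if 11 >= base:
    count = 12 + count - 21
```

Transformed code:
base = 31 != speed
speed = (31 != speed) // (count != base)
for count in base:
    count = handle(29)
    if count > 40 and 40 > count:
        emit(speed)
count = handle(37)
if 11 >= base:
    count = 12 + count - 21

if count > 40 and 40 > count:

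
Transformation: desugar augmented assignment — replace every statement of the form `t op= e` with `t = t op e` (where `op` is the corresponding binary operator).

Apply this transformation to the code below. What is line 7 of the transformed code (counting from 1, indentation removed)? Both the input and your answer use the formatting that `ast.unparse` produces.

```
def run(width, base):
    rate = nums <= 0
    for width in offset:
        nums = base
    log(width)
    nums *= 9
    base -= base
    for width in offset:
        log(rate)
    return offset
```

Transformed code:
def run(width, base):
    rate = nums <= 0
    for width in offset:
        nums = base
    log(width)
    nums = nums * 9
    base = base - base
    for width in offset:
        log(rate)
    return offset

base = base - base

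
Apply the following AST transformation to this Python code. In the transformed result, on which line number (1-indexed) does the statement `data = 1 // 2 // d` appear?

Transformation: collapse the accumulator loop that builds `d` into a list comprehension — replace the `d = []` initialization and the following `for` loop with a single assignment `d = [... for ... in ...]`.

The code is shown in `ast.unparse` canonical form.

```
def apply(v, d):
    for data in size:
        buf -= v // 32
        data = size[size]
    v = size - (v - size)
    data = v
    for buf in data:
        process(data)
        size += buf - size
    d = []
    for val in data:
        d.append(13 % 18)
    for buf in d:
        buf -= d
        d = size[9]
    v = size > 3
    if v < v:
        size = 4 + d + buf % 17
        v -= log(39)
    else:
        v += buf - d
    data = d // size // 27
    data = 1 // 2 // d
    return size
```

21

Transformed code:
def apply(v, d):
    for data in size:
        buf -= v // 32
        data = size[size]
    v = size - (v - size)
    data = v
    for buf in data:
        process(data)
        size += buf - size
    d = [13 % 18 for val in data]
    for buf in d:
        buf -= d
        d = size[9]
    v = size > 3
    if v < v:
        size = 4 + d + buf % 17
        v -= log(39)
    else:
        v += buf - d
    data = d // size // 27
    data = 1 // 2 // d
    return size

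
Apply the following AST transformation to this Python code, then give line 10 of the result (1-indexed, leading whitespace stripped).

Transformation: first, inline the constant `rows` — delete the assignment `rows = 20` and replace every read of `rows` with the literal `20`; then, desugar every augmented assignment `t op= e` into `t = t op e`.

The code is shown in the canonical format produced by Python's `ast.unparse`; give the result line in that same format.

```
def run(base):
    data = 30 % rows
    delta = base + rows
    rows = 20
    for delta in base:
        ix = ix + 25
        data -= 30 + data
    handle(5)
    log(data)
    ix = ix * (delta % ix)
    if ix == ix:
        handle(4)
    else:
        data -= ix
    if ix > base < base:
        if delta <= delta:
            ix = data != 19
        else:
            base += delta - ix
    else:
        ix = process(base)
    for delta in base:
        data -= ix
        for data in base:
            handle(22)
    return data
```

if ix == ix:

Transformed code:
def run(base):
    data = 30 % 20
    delta = base + 20
    for delta in base:
        ix = ix + 25
        data = data - (30 + data)
    handle(5)
    log(data)
    ix = ix * (delta % ix)
    if ix == ix:
        handle(4)
    else:
        data = data - ix
    if ix > base < base:
        if delta <= delta:
            ix = data != 19
        else:
            base = base + (delta - ix)
    else:
        ix = process(base)
    for delta in base:
        data = data - ix
        for data in base:
            handle(22)
    return data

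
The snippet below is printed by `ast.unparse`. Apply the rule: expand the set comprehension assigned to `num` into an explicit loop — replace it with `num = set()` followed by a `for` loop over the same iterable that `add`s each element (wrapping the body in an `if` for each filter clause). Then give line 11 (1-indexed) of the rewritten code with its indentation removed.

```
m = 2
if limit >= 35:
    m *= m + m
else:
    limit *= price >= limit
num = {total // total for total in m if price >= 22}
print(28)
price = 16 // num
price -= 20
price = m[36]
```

price = 16 // num

Transformed code:
m = 2
if limit >= 35:
    m *= m + m
else:
    limit *= price >= limit
num = set()
for total in m:
    if price >= 22:
        num.add(total // total)
print(28)
price = 16 // num
price -= 20
price = m[36]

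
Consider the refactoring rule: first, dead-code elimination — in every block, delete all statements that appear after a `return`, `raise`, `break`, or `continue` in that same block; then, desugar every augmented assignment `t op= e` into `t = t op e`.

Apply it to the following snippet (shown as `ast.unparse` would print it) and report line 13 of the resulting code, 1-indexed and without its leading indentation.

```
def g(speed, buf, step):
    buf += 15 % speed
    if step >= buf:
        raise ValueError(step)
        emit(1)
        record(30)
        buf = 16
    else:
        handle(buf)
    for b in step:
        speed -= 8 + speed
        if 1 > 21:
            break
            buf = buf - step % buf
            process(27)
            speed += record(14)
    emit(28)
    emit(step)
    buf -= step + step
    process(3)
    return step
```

buf = buf - (step + step)

Transformed code:
def g(speed, buf, step):
    buf = buf + 15 % speed
    if step >= buf:
        raise ValueError(step)
    else:
        handle(buf)
    for b in step:
        speed = speed - (8 + speed)
        if 1 > 21:
            break
    emit(28)
    emit(step)
    buf = buf - (step + step)
    process(3)
    return step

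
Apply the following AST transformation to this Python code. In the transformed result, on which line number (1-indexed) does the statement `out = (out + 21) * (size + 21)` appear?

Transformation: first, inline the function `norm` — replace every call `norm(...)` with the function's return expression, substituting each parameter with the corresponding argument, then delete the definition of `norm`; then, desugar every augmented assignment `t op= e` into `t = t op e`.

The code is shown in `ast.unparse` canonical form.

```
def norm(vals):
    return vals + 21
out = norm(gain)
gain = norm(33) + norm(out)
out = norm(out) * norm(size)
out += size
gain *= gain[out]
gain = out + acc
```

3

Transformed code:
out = gain + 21
gain = 33 + 21 + (out + 21)
out = (out + 21) * (size + 21)
out = out + size
gain = gain * gain[out]
gain = out + acc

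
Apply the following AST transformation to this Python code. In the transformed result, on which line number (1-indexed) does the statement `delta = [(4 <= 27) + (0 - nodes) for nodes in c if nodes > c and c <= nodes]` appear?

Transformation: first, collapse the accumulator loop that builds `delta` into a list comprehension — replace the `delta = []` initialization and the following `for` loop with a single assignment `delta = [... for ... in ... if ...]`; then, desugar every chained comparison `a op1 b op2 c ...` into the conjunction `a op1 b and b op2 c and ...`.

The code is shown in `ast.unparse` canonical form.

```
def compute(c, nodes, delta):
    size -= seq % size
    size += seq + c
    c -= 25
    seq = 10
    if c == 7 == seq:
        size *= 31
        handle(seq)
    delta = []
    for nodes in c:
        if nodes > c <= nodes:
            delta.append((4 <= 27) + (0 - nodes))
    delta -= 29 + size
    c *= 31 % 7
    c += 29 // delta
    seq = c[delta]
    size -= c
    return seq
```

Transformed code:
def compute(c, nodes, delta):
    size -= seq % size
    size += seq + c
    c -= 25
    seq = 10
    if c == 7 and 7 == seq:
        size *= 31
        handle(seq)
    delta = [(4 <= 27) + (0 - nodes) for nodes in c if nodes > c and c <= nodes]
    delta -= 29 + size
    c *= 31 % 7
    c += 29 // delta
    seq = c[delta]
    size -= c
    return seq

9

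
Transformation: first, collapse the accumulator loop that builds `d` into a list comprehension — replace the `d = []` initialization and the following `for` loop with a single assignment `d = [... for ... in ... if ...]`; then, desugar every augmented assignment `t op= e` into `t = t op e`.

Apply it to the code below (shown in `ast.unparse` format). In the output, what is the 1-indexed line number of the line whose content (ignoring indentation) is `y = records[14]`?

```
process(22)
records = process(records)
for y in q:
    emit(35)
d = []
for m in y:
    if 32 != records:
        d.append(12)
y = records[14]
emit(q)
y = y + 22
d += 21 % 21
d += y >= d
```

6

Transformed code:
process(22)
records = process(records)
for y in q:
    emit(35)
d = [12 for m in y if 32 != records]
y = records[14]
emit(q)
y = y + 22
d = d + 21 % 21
d = d + (y >= d)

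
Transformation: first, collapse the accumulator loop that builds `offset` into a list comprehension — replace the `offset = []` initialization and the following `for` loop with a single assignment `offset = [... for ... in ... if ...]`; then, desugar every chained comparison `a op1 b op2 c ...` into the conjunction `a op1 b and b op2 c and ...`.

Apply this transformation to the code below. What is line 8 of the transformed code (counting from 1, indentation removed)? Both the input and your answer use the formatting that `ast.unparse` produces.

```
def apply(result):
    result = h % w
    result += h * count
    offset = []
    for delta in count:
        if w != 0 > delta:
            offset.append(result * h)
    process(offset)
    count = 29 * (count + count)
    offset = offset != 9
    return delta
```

Transformed code:
def apply(result):
    result = h % w
    result += h * count
    offset = [result * h for delta in count if w != 0 and 0 > delta]
    process(offset)
    count = 29 * (count + count)
    offset = offset != 9
    return delta

return delta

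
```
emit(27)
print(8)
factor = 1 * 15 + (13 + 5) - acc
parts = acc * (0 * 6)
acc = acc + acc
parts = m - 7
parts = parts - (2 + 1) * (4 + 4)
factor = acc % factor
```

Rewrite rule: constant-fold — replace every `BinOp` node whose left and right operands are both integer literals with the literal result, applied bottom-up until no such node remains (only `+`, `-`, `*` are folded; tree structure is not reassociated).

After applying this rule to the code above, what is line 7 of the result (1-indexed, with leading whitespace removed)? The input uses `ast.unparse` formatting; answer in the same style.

parts = parts - 24

Transformed code:
emit(27)
print(8)
factor = 33 - acc
parts = acc * 0
acc = acc + acc
parts = m - 7
parts = parts - 24
factor = acc % factor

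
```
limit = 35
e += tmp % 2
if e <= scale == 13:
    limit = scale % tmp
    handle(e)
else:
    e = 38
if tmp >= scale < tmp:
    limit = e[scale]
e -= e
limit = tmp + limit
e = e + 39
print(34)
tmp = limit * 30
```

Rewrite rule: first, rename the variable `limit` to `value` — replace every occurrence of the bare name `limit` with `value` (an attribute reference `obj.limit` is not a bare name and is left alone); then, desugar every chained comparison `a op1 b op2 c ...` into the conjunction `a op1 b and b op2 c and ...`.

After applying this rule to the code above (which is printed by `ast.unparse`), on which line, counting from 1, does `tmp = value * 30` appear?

Transformed code:
value = 35
e += tmp % 2
if e <= scale and scale == 13:
    value = scale % tmp
    handle(e)
else:
    e = 38
if tmp >= scale and scale < tmp:
    value = e[scale]
e -= e
value = tmp + value
e = e + 39
print(34)
tmp = value * 30

14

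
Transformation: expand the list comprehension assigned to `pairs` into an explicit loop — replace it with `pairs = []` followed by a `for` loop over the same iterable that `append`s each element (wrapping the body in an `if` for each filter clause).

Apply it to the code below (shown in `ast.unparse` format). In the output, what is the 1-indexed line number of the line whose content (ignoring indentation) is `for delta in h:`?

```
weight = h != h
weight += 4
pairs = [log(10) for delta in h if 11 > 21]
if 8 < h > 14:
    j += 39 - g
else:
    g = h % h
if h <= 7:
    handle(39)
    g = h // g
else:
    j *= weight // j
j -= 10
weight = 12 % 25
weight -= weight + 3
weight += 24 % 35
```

Transformed code:
weight = h != h
weight += 4
pairs = []
for delta in h:
    if 11 > 21:
        pairs.append(log(10))
if 8 < h > 14:
    j += 39 - g
else:
    g = h % h
if h <= 7:
    handle(39)
    g = h // g
else:
    j *= weight // j
j -= 10
weight = 12 % 25
weight -= weight + 3
weight += 24 % 35

4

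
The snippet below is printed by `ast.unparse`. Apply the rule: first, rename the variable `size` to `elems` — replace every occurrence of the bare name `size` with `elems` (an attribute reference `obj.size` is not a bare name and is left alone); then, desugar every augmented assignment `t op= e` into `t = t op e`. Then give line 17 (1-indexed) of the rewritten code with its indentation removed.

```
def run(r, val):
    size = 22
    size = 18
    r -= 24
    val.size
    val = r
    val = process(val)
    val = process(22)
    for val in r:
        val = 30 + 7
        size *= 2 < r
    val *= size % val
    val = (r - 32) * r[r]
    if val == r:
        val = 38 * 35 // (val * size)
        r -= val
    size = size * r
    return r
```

Transformed code:
def run(r, val):
    elems = 22
    elems = 18
    r = r - 24
    val.size
    val = r
    val = process(val)
    val = process(22)
    for val in r:
        val = 30 + 7
        elems = elems * (2 < r)
    val = val * (elems % val)
    val = (r - 32) * r[r]
    if val == r:
        val = 38 * 35 // (val * elems)
        r = r - val
    elems = elems * r
    return r

elems = elems * r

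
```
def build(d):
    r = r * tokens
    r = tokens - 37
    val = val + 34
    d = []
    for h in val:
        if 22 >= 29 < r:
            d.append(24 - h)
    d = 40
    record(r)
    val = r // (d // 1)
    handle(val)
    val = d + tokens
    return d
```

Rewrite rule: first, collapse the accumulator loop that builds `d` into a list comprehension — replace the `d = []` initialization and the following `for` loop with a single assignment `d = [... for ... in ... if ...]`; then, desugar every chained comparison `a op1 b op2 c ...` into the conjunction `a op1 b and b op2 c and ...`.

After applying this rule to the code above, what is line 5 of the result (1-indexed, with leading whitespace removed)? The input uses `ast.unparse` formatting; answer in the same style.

d = [24 - h for h in val if 22 >= 29 and 29 < r]

Transformed code:
def build(d):
    r = r * tokens
    r = tokens - 37
    val = val + 34
    d = [24 - h for h in val if 22 >= 29 and 29 < r]
    d = 40
    record(r)
    val = r // (d // 1)
    handle(val)
    val = d + tokens
    return d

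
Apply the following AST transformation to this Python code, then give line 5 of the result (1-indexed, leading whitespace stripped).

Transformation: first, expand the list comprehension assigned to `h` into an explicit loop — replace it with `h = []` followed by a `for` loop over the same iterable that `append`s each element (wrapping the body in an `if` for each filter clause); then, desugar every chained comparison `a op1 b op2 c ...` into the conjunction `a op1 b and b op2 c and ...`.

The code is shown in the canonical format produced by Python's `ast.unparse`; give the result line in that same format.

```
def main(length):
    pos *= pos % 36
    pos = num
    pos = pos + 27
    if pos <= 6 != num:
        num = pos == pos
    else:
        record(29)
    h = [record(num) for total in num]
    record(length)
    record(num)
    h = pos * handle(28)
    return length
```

if pos <= 6 and 6 != num:

Transformed code:
def main(length):
    pos *= pos % 36
    pos = num
    pos = pos + 27
    if pos <= 6 and 6 != num:
        num = pos == pos
    else:
        record(29)
    h = []
    for total in num:
        h.append(record(num))
    record(length)
    record(num)
    h = pos * handle(28)
    return length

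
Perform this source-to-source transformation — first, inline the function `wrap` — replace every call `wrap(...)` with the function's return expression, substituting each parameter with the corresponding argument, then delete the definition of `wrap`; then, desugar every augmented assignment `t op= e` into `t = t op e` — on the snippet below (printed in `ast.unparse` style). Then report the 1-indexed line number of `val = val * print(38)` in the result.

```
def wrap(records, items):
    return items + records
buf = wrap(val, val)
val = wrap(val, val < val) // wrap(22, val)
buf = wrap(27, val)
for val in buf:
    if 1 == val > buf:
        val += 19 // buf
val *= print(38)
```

Transformed code:
buf = val + val
val = ((val < val) + val) // (val + 22)
buf = val + 27
for val in buf:
    if 1 == val > buf:
        val = val + 19 // buf
val = val * print(38)

7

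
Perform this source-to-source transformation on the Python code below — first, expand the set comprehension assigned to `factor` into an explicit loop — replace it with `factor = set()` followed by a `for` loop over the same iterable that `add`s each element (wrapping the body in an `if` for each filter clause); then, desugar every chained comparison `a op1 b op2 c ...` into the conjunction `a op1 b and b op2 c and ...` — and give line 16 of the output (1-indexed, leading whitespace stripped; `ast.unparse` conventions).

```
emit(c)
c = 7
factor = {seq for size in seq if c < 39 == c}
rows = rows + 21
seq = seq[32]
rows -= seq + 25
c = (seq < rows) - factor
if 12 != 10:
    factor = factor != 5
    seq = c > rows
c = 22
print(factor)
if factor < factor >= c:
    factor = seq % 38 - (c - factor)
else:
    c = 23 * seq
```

Transformed code:
emit(c)
c = 7
factor = set()
for size in seq:
    if c < 39 and 39 == c:
        factor.add(seq)
rows = rows + 21
seq = seq[32]
rows -= seq + 25
c = (seq < rows) - factor
if 12 != 10:
    factor = factor != 5
    seq = c > rows
c = 22
print(factor)
if factor < factor and factor >= c:
    factor = seq % 38 - (c - factor)
else:
    c = 23 * seq

if factor < factor and factor >= c:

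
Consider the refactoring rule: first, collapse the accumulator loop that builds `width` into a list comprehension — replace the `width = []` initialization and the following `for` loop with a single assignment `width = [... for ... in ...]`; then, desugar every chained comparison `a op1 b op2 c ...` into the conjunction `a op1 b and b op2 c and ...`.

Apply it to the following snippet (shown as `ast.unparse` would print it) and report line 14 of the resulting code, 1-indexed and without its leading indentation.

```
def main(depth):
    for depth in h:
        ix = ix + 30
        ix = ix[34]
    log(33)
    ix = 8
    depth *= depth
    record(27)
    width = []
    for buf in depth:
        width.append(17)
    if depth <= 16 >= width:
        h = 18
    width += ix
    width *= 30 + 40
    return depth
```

return depth

Transformed code:
def main(depth):
    for depth in h:
        ix = ix + 30
        ix = ix[34]
    log(33)
    ix = 8
    depth *= depth
    record(27)
    width = [17 for buf in depth]
    if depth <= 16 and 16 >= width:
        h = 18
    width += ix
    width *= 30 + 40
    return depth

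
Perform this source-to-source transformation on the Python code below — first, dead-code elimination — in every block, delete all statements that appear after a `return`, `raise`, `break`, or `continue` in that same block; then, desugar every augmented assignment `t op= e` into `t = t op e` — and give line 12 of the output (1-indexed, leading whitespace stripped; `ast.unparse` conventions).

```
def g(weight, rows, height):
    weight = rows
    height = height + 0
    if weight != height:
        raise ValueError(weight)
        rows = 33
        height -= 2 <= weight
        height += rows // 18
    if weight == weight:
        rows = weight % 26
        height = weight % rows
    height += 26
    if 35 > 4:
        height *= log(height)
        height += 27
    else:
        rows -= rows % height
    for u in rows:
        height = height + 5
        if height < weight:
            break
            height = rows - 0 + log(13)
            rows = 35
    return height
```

Transformed code:
def g(weight, rows, height):
    weight = rows
    height = height + 0
    if weight != height:
        raise ValueError(weight)
    if weight == weight:
        rows = weight % 26
        height = weight % rows
    height = height + 26
    if 35 > 4:
        height = height * log(height)
        height = height + 27
    else:
        rows = rows - rows % height
    for u in rows:
        height = height + 5
        if height < weight:
            break
    return height

height = height + 27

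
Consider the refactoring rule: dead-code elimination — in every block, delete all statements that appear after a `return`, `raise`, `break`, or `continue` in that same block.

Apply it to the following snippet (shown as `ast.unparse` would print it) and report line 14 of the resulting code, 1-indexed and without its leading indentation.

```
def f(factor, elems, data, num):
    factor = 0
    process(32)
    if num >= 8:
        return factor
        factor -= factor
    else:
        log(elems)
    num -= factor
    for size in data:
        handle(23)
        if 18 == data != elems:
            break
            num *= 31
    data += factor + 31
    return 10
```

Transformed code:
def f(factor, elems, data, num):
    factor = 0
    process(32)
    if num >= 8:
        return factor
    else:
        log(elems)
    num -= factor
    for size in data:
        handle(23)
        if 18 == data != elems:
            break
    data += factor + 31
    return 10

return 10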